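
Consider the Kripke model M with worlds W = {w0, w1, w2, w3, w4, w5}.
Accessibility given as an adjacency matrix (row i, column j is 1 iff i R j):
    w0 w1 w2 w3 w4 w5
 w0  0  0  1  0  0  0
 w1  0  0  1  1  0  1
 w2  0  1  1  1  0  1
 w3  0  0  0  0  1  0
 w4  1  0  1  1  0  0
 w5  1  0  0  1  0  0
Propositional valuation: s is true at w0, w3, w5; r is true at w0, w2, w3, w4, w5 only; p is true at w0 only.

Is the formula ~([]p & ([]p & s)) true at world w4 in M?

Recall that []ψ holds at a world iff ψ holds at every accessible world, and <>ψ holds iff ψ holds at some accessible world.
At w4: []p & ([]p & s) is false, so ~([]p & ([]p & s)) is true.
  At w4: []p is false, []p & s is false, so []p & ([]p & s) is false.
    At w4: []p requires p at every successor {w0, w2, w3}.
      p fails at w2, so []p is false at w4.
    At w4: []p is false, s is false, so []p & s is false.
      At w4: []p requires p at every successor {w0, w2, w3}.
        p fails at w2, so []p is false at w4.

Yes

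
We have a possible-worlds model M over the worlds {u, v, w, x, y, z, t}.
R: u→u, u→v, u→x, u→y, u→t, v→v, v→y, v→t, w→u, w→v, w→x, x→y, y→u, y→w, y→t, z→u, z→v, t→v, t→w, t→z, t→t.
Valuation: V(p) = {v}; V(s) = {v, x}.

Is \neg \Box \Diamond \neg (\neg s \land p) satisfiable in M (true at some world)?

No

Recall that \Box ψ holds at a world iff ψ holds at every accessible world, and \Diamond ψ holds iff ψ holds at some accessible world.
Let φ = \neg \Box \Diamond \neg (\neg s \land p). Evaluate φ at each world:
  u (successors {u, v, x, y, t}): φ is false.
  v (successors {v, y, t}): φ is false.
  w (successors {u, v, x}): φ is false.
  x (successors {y}): φ is false.
  y (successors {u, w, t}): φ is false.
  z (successors {u, v}): φ is false.
  t (successors {v, w, z, t}): φ is false.
For instance, at u:
  At u: \Box \Diamond \neg (\neg s \land p) is true, so \neg \Box \Diamond \neg (\neg s \land p) is false.
    At u: \Box \Diamond \neg (\neg s \land p) requires \Diamond \neg (\neg s \land p) at every successor {u, v, x, y, t}.
      At u: \Diamond \neg (\neg s \land p) is true.
      At v: \Diamond \neg (\neg s \land p) is true.
      At x: \Diamond \neg (\neg s \land p) is true.
      At y: \Diamond \neg (\neg s \land p) is true.
      At t: \Diamond \neg (\neg s \land p) is true.
    So \Box \Diamond \neg (\neg s \land p) is true at u.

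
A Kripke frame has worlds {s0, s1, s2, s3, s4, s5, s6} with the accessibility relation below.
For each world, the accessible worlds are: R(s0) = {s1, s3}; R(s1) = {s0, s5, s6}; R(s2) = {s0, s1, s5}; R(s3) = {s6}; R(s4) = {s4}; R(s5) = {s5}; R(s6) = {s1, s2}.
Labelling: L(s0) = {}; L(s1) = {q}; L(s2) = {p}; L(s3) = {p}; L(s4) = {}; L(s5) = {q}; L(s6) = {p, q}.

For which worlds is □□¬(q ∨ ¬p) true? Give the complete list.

Let φ = □□¬(q ∨ ¬p). Evaluate φ at each world:
  s0 (successors {s1, s3}): φ is false.
  s1 (successors {s0, s5, s6}): φ is false.
  s2 (successors {s0, s1, s5}): φ is false.
  s3 (successors {s6}): φ is false.
  s4 (successors {s4}): φ is false.
  s5 (successors {s5}): φ is false.
  s6 (successors {s1, s2}): φ is false.
For instance, at s4:
  At s4: □□¬(q ∨ ¬p) requires □¬(q ∨ ¬p) at every successor {s4}.
    □¬(q ∨ ¬p) fails at s4, so □□¬(q ∨ ¬p) is false at s4.
      At s4: □¬(q ∨ ¬p) requires ¬(q ∨ ¬p) at every successor {s4}.
        ¬(q ∨ ¬p) fails at s4, so □¬(q ∨ ¬p) is false at s4.
Satisfying worlds: none.

none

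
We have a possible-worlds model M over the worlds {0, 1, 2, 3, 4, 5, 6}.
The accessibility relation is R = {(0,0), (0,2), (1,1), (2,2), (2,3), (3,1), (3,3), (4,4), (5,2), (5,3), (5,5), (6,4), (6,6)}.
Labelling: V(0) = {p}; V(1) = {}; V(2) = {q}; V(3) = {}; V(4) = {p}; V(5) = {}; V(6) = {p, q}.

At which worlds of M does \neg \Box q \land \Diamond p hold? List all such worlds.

Let φ = \neg \Box q \land \Diamond p. Evaluate φ at each world:
  0 (successors {0, 2}): φ is true.
  1 (successors {1}): φ is false.
  2 (successors {2, 3}): φ is false.
  3 (successors {1, 3}): φ is false.
  4 (successors {4}): φ is true.
  5 (successors {2, 3, 5}): φ is false.
  6 (successors {4, 6}): φ is true.
For instance, at 0:
  At 0: \neg \Box q is true, \Diamond p is true, so \neg \Box q \land \Diamond p is true.
    At 0: \Box q is false, so \neg \Box q is true.
      At 0: \Box q requires q at every successor {0, 2}.
        q fails at 0, so \Box q is false at 0.
    At 0: \Diamond p requires p at some successor in {0, 2}.
      p holds at 0, so \Diamond p is true at 0.
Satisfying worlds: {0, 4, 6}

0, 4, 6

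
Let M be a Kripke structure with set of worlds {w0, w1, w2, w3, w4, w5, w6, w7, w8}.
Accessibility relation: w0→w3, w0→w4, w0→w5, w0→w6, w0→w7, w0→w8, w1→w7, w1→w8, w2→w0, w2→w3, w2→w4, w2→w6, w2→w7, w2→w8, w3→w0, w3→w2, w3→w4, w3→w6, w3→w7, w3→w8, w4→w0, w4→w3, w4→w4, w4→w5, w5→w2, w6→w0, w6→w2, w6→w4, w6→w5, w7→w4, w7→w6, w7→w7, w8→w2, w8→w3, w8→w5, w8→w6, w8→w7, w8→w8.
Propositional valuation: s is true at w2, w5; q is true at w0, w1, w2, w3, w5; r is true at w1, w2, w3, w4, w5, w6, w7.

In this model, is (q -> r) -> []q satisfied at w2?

At w2: q -> r is true, []q is false, so (q -> r) -> []q is false.
  At w2: []q requires q at every successor {w0, w3, w4, w6, w7, w8}.
    q fails at w4, so []q is false at w2.

No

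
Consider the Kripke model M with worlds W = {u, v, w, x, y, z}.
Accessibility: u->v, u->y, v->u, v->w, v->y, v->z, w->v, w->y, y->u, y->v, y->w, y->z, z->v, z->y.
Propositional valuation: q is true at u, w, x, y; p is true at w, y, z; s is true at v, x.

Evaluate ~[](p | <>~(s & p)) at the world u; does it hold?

At u: [](p | <>~(s & p)) is true, so ~[](p | <>~(s & p)) is false.
  At u: [](p | <>~(s & p)) requires p | <>~(s & p) at every successor {v, y}.
      At v: p is false, <>~(s & p) is true, so p | <>~(s & p) is true.
      At y: p is true, <>~(s & p) is true, so p | <>~(s & p) is true.
  So [](p | <>~(s & p)) is true at u.

No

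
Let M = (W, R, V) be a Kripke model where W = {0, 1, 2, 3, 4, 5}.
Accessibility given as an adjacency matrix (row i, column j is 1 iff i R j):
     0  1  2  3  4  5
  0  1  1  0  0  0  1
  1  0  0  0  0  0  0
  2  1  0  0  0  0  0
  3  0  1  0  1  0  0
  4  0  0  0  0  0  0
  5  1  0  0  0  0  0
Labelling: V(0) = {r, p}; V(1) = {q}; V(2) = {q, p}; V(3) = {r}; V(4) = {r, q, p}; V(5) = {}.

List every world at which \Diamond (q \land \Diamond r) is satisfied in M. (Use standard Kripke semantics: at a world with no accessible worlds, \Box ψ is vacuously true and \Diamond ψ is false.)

Let φ = \Diamond (q \land \Diamond r). Evaluate φ at each world:
  0 (successors {0, 1, 5}): φ is false.
  1 (successors ∅): φ is false.
  2 (successors {0}): φ is false.
  3 (successors {1, 3}): φ is false.
  4 (successors ∅): φ is false.
  5 (successors {0}): φ is false.
For instance, at 5:
  At 5: \Diamond (q \land \Diamond r) requires q \land \Diamond r at some successor in {0}.
    At 0: q \land \Diamond r is false.
  So \Diamond (q \land \Diamond r) is false at 5.
Satisfying worlds: none.

none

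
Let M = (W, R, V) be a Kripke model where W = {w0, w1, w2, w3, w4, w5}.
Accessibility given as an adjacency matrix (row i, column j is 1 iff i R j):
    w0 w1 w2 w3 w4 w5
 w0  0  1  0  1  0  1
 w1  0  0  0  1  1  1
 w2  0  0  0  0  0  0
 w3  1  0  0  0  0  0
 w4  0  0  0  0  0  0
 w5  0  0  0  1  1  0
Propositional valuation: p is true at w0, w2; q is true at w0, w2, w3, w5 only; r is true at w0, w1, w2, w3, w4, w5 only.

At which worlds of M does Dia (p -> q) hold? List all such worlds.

w0, w1, w3, w5

Let φ = Dia (p -> q). Evaluate φ at each world:
  w0 (successors {w1, w3, w5}): φ is true.
  w1 (successors {w3, w4, w5}): φ is true.
  w2 (successors ∅): φ is false.
  w3 (successors {w0}): φ is true.
  w4 (successors ∅): φ is false.
  w5 (successors {w3, w4}): φ is true.
For instance, at w3:
  At w3: Dia (p -> q) requires p -> q at some successor in {w0}.
    p -> q holds at w0, so Dia (p -> q) is true at w3.
Satisfying worlds: {w0, w1, w3, w5}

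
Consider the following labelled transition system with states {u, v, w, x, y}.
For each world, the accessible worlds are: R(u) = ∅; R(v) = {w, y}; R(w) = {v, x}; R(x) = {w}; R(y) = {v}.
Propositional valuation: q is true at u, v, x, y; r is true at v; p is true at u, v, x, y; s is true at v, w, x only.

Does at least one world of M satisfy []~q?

Let φ = []~q. Evaluate φ at each world:
  u (successors ∅): φ is true.
  v (successors {w, y}): φ is false.
  w (successors {v, x}): φ is false.
  x (successors {w}): φ is true.
  y (successors {v}): φ is false.
Detail at u (witness):
  At u: no accessible worlds, so []~q holds vacuously.

Yes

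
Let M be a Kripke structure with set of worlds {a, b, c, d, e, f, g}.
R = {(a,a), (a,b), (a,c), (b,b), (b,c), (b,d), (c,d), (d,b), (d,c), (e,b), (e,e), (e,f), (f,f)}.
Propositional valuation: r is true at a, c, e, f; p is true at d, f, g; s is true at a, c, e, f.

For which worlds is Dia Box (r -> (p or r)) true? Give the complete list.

Let φ = Dia Box (r -> (p or r)). Evaluate φ at each world:
  a (successors {a, b, c}): φ is true.
  b (successors {b, c, d}): φ is true.
  c (successors {d}): φ is true.
  d (successors {b, c}): φ is true.
  e (successors {b, e, f}): φ is true.
  f (successors {f}): φ is true.
  g (successors ∅): φ is false.
For instance, at f:
  At f: Dia Box (r -> (p or r)) requires Box (r -> (p or r)) at some successor in {f}.
    Box (r -> (p or r)) holds at f, so Dia Box (r -> (p or r)) is true at f.
      At f: Box (r -> (p or r)) requires r -> (p or r) at every successor {f}.
        At f: r -> (p or r) is true.
      So Box (r -> (p or r)) is true at f.
Satisfying worlds: {a, b, c, d, e, f}

a, b, c, d, e, f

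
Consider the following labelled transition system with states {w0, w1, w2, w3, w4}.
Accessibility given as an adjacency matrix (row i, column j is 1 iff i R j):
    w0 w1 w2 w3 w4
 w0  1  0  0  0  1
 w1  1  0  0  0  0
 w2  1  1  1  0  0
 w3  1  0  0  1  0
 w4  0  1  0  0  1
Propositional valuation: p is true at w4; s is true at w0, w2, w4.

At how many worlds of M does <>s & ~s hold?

2

Let φ = <>s & ~s. Evaluate φ at each world:
  w0 (successors {w0, w4}): φ is false.
  w1 (successors {w0}): φ is true.
  w2 (successors {w0, w1, w2}): φ is false.
  w3 (successors {w0, w3}): φ is true.
  w4 (successors {w1, w4}): φ is false.
For instance, at w3:
  At w3: <>s is true, ~s is true, so <>s & ~s is true.
    At w3: <>s requires s at some successor in {w0, w3}.
      s holds at w0, so <>s is true at w3.
Satisfying worlds: {w1, w3}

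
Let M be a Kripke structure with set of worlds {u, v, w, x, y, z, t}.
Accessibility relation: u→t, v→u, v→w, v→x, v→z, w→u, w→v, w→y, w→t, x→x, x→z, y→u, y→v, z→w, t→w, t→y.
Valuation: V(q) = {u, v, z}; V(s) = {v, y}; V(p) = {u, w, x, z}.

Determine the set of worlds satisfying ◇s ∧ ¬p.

y, t

Recall that ◇ψ holds at a world iff ψ holds at some accessible world.
Let φ = ◇s ∧ ¬p. Evaluate φ at each world:
  u (successors {t}): φ is false.
  v (successors {u, w, x, z}): φ is false.
  w (successors {u, v, y, t}): φ is false.
  x (successors {x, z}): φ is false.
  y (successors {u, v}): φ is true.
  z (successors {w}): φ is false.
  t (successors {w, y}): φ is true.
For instance, at v:
  At v: ◇s is false, ¬p is true, so ◇s ∧ ¬p is false.
    At v: ◇s requires s at some successor in {u, w, x, z}.
      At u: s is false.
      At w: s is false.
      At x: s is false.
      At z: s is false.
    So ◇s is false at v.
Satisfying worlds: {y, t}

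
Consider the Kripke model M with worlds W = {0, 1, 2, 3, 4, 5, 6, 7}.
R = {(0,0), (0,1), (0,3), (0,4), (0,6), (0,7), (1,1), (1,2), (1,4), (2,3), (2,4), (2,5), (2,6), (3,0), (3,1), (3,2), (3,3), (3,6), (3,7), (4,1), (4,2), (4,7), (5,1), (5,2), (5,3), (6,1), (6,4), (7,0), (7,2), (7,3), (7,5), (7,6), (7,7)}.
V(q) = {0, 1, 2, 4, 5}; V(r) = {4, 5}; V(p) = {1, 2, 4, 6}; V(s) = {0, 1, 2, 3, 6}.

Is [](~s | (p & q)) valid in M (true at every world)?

Recall that []ψ holds at a world iff ψ holds at every accessible world, and <>ψ holds iff ψ holds at some accessible world.
Let φ = [](~s | (p & q)). Evaluate φ at each world:
  0 (successors {0, 1, 3, 4, 6, 7}): φ is false.
  1 (successors {1, 2, 4}): φ is true.
  2 (successors {3, 4, 5, 6}): φ is false.
  3 (successors {0, 1, 2, 3, 6, 7}): φ is false.
  4 (successors {1, 2, 7}): φ is true.
  5 (successors {1, 2, 3}): φ is false.
  6 (successors {1, 4}): φ is true.
  7 (successors {0, 2, 3, 5, 6, 7}): φ is false.
Detail at 0 (counterexample):
  At 0: [](~s | (p & q)) requires ~s | (p & q) at every successor {0, 1, 3, 4, 6, 7}.
    ~s | (p & q) fails at 0, so [](~s | (p & q)) is false at 0.

No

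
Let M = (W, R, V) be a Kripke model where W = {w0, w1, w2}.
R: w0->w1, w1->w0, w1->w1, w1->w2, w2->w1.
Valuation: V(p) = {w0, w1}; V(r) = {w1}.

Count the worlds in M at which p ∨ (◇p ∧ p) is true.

Let φ = p ∨ (◇p ∧ p). Evaluate φ at each world:
  w0 (successors {w1}): φ is true.
  w1 (successors {w0, w1, w2}): φ is true.
  w2 (successors {w1}): φ is false.
For instance, at w0:
  At w0: p is true, ◇p ∧ p is true, so p ∨ (◇p ∧ p) is true.
    At w0: ◇p is true, p is true, so ◇p ∧ p is true.
      At w0: ◇p requires p at some successor in {w1}.
        p holds at w1, so ◇p is true at w0.
Satisfying worlds: {w0, w1}

2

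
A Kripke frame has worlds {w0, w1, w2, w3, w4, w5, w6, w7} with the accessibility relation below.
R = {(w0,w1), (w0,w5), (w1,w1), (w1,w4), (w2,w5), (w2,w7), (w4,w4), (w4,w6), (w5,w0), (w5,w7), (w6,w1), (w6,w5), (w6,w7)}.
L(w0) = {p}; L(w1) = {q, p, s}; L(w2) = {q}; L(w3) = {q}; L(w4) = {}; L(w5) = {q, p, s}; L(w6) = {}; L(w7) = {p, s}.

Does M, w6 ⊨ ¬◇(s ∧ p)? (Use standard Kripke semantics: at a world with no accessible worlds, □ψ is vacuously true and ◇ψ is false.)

Recall that ◇ψ holds at a world iff ψ holds at some accessible world.
At w6: ◇(s ∧ p) is true, so ¬◇(s ∧ p) is false.
  At w6: ◇(s ∧ p) requires s ∧ p at some successor in {w1, w5, w7}.
    s ∧ p holds at w1, so ◇(s ∧ p) is true at w6.

No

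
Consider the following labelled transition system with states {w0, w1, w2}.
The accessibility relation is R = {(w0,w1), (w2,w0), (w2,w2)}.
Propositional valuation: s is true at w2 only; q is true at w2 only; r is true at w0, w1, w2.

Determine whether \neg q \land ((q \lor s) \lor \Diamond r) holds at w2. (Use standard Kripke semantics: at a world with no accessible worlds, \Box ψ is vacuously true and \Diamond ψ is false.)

Recall that \Diamond ψ holds at a world iff ψ holds at some accessible world.
At w2: \neg q is false, (q \lor s) \lor \Diamond r is true, so \neg q \land ((q \lor s) \lor \Diamond r) is false.
  At w2: q \lor s is true, \Diamond r is true, so (q \lor s) \lor \Diamond r is true.
    At w2: \Diamond r requires r at some successor in {w0, w2}.
      r holds at w0, so \Diamond r is true at w2.

No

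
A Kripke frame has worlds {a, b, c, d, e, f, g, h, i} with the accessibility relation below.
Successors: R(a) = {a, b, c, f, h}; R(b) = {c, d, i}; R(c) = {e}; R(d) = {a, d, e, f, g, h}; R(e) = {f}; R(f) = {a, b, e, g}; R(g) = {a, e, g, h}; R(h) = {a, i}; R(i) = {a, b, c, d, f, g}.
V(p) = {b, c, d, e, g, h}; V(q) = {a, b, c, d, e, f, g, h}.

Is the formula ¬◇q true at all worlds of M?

Let φ = ¬◇q. Evaluate φ at each world:
  a (successors {a, b, c, f, h}): φ is false.
  b (successors {c, d, i}): φ is false.
  c (successors {e}): φ is false.
  d (successors {a, d, e, f, g, h}): φ is false.
  e (successors {f}): φ is false.
  f (successors {a, b, e, g}): φ is false.
  g (successors {a, e, g, h}): φ is false.
  h (successors {a, i}): φ is false.
  i (successors {a, b, c, d, f, g}): φ is false.
Detail at a (counterexample):
  At a: ◇q is true, so ¬◇q is false.
    At a: ◇q requires q at some successor in {a, b, c, f, h}.
      q holds at a, so ◇q is true at a.

No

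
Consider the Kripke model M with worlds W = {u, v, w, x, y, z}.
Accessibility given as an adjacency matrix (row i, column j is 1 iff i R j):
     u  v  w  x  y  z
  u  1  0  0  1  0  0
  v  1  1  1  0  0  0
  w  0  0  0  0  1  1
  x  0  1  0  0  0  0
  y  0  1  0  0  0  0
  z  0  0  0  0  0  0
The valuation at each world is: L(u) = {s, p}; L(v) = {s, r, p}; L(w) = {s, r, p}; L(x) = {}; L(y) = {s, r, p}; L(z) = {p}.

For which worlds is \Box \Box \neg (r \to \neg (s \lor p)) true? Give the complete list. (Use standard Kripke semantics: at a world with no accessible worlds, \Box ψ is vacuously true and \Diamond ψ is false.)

Recall that \Box ψ holds at a world iff ψ holds at every accessible world, and \Diamond ψ holds iff ψ holds at some accessible world.
Let φ = \Box \Box \neg (r \to \neg (s \lor p)). Evaluate φ at each world:
  u (successors {u, x}): φ is false.
  v (successors {u, v, w}): φ is false.
  w (successors {y, z}): φ is true.
  x (successors {v}): φ is false.
  y (successors {v}): φ is false.
  z (successors ∅): φ is true.
For instance, at u:
  At u: \Box \Box \neg (r \to \neg (s \lor p)) requires \Box \neg (r \to \neg (s \lor p)) at every successor {u, x}.
    \Box \neg (r \to \neg (s \lor p)) fails at u, so \Box \Box \neg (r \to \neg (s \lor p)) is false at u.
      At u: \Box \neg (r \to \neg (s \lor p)) requires \neg (r \to \neg (s \lor p)) at every successor {u, x}.
        \neg (r \to \neg (s \lor p)) fails at u, so \Box \neg (r \to \neg (s \lor p)) is false at u.
Satisfying worlds: {w, z}

w, z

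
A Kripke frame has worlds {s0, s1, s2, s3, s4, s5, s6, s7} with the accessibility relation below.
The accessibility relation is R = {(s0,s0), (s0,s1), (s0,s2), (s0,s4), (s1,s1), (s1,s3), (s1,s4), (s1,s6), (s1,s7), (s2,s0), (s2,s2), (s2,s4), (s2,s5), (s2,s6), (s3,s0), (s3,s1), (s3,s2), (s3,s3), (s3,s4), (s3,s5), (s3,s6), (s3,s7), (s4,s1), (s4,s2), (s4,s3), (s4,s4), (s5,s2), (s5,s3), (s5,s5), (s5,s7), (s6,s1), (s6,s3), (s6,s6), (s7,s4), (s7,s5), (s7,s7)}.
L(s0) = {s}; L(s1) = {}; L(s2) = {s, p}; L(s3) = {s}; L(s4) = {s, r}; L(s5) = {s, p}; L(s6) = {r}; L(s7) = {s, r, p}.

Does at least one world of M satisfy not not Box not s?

Let φ = not not Box not s. Evaluate φ at each world:
  s0 (successors {s0, s1, s2, s4}): φ is false.
  s1 (successors {s1, s3, s4, s6, s7}): φ is false.
  s2 (successors {s0, s2, s4, s5, s6}): φ is false.
  s3 (successors {s0, s1, s2, s3, s4, s5, s6, s7}): φ is false.
  s4 (successors {s1, s2, s3, s4}): φ is false.
  s5 (successors {s2, s3, s5, s7}): φ is false.
  s6 (successors {s1, s3, s6}): φ is false.
  s7 (successors {s4, s5, s7}): φ is false.
For instance, at s2:
  At s2: not Box not s is true, so not not Box not s is false.
    At s2: Box not s is false, so not Box not s is true.
      At s2: Box not s requires not s at every successor {s0, s2, s4, s5, s6}.
        not s fails at s0, so Box not s is false at s2.

No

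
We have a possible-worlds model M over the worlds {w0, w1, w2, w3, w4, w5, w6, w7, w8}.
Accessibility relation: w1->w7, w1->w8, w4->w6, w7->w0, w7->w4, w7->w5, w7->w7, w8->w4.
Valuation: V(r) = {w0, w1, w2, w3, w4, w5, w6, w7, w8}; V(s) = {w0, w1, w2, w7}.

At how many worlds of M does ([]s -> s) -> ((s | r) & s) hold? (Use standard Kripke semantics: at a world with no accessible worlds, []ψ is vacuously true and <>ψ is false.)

Let φ = ([]s -> s) -> ((s | r) & s). Evaluate φ at each world:
  w0 (successors ∅): φ is true.
  w1 (successors {w7, w8}): φ is true.
  w2 (successors ∅): φ is true.
  w3 (successors ∅): φ is true.
  w4 (successors {w6}): φ is false.
  w5 (successors ∅): φ is true.
  w6 (successors ∅): φ is true.
  w7 (successors {w0, w4, w5, w7}): φ is true.
  w8 (successors {w4}): φ is false.
For instance, at w4:
  At w4: []s -> s is true, (s | r) & s is false, so ([]s -> s) -> ((s | r) & s) is false.
    At w4: []s is false, s is false, so []s -> s is true.
      At w4: []s requires s at every successor {w6}.
        s fails at w6, so []s is false at w4.
Satisfying worlds: {w0, w1, w2, w3, w5, w6, w7}

7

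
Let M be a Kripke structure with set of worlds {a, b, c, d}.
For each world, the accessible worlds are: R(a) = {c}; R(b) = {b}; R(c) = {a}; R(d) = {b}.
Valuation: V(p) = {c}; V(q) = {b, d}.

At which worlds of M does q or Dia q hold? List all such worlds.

Recall that Dia ψ holds at a world iff ψ holds at some accessible world.
Let φ = q or Dia q. Evaluate φ at each world:
  a (successors {c}): φ is false.
  b (successors {b}): φ is true.
  c (successors {a}): φ is false.
  d (successors {b}): φ is true.
For instance, at a:
  At a: q is false, Dia q is false, so q or Dia q is false.
    At a: Dia q requires q at some successor in {c}.
      At c: q is false.
    So Dia q is false at a.
Satisfying worlds: {b, d}

b, d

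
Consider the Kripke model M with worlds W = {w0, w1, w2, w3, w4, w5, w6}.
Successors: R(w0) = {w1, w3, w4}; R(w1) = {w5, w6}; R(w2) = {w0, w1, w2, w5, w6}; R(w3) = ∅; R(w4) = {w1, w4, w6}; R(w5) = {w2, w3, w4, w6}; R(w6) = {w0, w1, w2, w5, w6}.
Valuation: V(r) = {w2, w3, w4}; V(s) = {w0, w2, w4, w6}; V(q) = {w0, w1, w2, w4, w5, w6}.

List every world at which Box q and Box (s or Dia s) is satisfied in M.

w1, w2, w3, w4, w6

Let φ = Box q and Box (s or Dia s). Evaluate φ at each world:
  w0 (successors {w1, w3, w4}): φ is false.
  w1 (successors {w5, w6}): φ is true.
  w2 (successors {w0, w1, w2, w5, w6}): φ is true.
  w3 (successors ∅): φ is true.
  w4 (successors {w1, w4, w6}): φ is true.
  w5 (successors {w2, w3, w4, w6}): φ is false.
  w6 (successors {w0, w1, w2, w5, w6}): φ is true.
For instance, at w2:
  At w2: Box q is true, Box (s or Dia s) is true, so Box q and Box (s or Dia s) is true.
    At w2: Box q requires q at every successor {w0, w1, w2, w5, w6}.
      At w0: q is true.
      At w1: q is true.
      At w2: q is true.
      At w5: q is true.
      At w6: q is true.
    So Box q is true at w2.
    At w2: Box (s or Dia s) requires s or Dia s at every successor {w0, w1, w2, w5, w6}.
      At w0: s or Dia s is true.
      At w1: s or Dia s is true.
      At w2: s or Dia s is true.
      At w5: s or Dia s is true.
      At w6: s or Dia s is true.
    So Box (s or Dia s) is true at w2.
Satisfying worlds: {w1, w2, w3, w4, w6}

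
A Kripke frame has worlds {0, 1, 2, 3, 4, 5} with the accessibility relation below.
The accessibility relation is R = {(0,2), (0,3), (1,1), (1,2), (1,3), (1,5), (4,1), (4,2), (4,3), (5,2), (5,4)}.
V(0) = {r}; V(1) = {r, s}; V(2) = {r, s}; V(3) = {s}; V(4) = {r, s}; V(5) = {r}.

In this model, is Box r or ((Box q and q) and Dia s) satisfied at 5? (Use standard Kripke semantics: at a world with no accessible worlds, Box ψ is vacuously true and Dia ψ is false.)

Yes

At 5: Box r is true, (Box q and q) and Dia s is false, so Box r or ((Box q and q) and Dia s) is true.
  At 5: Box r requires r at every successor {2, 4}.
    At 2: r is true.
    At 4: r is true.
  So Box r is true at 5.
  At 5: Box q and q is false, Dia s is true, so (Box q and q) and Dia s is false.
    At 5: Box q is false, q is false, so Box q and q is false.
      At 5: Box q requires q at every successor {2, 4}.
        q fails at 2, so Box q is false at 5.
    At 5: Dia s requires s at some successor in {2, 4}.
      s holds at 2, so Dia s is true at 5.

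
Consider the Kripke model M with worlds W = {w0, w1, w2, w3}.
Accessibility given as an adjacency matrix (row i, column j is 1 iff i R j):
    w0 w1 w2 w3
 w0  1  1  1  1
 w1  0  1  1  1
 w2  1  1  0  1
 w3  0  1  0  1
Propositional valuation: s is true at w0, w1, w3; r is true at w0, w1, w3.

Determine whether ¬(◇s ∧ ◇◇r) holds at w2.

No

Recall that ◇ψ holds at a world iff ψ holds at some accessible world.
At w2: ◇s ∧ ◇◇r is true, so ¬(◇s ∧ ◇◇r) is false.
  At w2: ◇s is true, ◇◇r is true, so ◇s ∧ ◇◇r is true.
    At w2: ◇s requires s at some successor in {w0, w1, w3}.
      s holds at w0, so ◇s is true at w2.
    At w2: ◇◇r requires ◇r at some successor in {w0, w1, w3}.
      ◇r holds at w0, so ◇◇r is true at w2.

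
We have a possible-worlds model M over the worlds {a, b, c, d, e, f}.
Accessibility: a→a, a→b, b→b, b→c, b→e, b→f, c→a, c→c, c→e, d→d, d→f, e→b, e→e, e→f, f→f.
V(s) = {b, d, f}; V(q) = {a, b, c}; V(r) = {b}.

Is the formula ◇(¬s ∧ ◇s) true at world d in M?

At d: ◇(¬s ∧ ◇s) requires ¬s ∧ ◇s at some successor in {d, f}.
  At d: ¬s ∧ ◇s is false.
  At f: ¬s ∧ ◇s is false.
So ◇(¬s ∧ ◇s) is false at d.

No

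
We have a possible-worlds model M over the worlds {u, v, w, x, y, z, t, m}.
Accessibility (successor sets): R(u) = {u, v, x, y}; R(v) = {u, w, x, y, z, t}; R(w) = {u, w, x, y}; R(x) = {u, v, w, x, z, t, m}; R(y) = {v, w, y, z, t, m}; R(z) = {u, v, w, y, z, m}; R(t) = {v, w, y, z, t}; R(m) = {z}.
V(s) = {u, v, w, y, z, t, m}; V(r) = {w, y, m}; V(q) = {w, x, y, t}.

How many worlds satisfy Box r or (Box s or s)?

7

Let φ = Box r or (Box s or s). Evaluate φ at each world:
  u (successors {u, v, x, y}): φ is true.
  v (successors {u, w, x, y, z, t}): φ is true.
  w (successors {u, w, x, y}): φ is true.
  x (successors {u, v, w, x, z, t, m}): φ is false.
  y (successors {v, w, y, z, t, m}): φ is true.
  z (successors {u, v, w, y, z, m}): φ is true.
  t (successors {v, w, y, z, t}): φ is true.
  m (successors {z}): φ is true.
For instance, at m:
  At m: Box r is false, Box s or s is true, so Box r or (Box s or s) is true.
    At m: Box r requires r at every successor {z}.
      r fails at z, so Box r is false at m.
    At m: Box s is true, s is true, so Box s or s is true.
      At m: Box s requires s at every successor {z}.
        At z: s is true.
      So Box s is true at m.
Satisfying worlds: {u, v, w, y, z, t, m}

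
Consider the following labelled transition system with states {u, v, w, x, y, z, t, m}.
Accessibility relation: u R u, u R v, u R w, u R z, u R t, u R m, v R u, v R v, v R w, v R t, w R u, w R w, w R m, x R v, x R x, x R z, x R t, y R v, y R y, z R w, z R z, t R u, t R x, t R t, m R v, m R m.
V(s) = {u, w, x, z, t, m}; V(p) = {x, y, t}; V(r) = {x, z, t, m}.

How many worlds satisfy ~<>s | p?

3

Let φ = ~<>s | p. Evaluate φ at each world:
  u (successors {u, v, w, z, t, m}): φ is false.
  v (successors {u, v, w, t}): φ is false.
  w (successors {u, w, m}): φ is false.
  x (successors {v, x, z, t}): φ is true.
  y (successors {v, y}): φ is true.
  z (successors {w, z}): φ is false.
  t (successors {u, x, t}): φ is true.
  m (successors {v, m}): φ is false.
For instance, at t:
  At t: ~<>s is false, p is true, so ~<>s | p is true.
    At t: <>s is true, so ~<>s is false.
      At t: <>s requires s at some successor in {u, x, t}.
        s holds at u, so <>s is true at t.
Satisfying worlds: {x, y, t}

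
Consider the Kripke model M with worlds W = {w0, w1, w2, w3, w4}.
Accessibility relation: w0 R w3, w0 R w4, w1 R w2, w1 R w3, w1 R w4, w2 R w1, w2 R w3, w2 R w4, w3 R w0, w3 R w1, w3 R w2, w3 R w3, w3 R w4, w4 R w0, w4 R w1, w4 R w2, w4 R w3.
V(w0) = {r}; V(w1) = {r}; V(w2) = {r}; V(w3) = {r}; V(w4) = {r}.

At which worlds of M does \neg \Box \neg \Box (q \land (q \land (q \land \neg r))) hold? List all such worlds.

none

Recall that \Box ψ holds at a world iff ψ holds at every accessible world, and \Diamond ψ holds iff ψ holds at some accessible world.
Let φ = \neg \Box \neg \Box (q \land (q \land (q \land \neg r))). Evaluate φ at each world:
  w0 (successors {w3, w4}): φ is false.
  w1 (successors {w2, w3, w4}): φ is false.
  w2 (successors {w1, w3, w4}): φ is false.
  w3 (successors {w0, w1, w2, w3, w4}): φ is false.
  w4 (successors {w0, w1, w2, w3}): φ is false.
For instance, at w0:
  At w0: \Box \neg \Box (q \land (q \land (q \land \neg r))) is true, so \neg \Box \neg \Box (q \land (q \land (q \land \neg r))) is false.
    At w0: \Box \neg \Box (q \land (q \land (q \land \neg r))) requires \neg \Box (q \land (q \land (q \land \neg r))) at every successor {w3, w4}.
      At w3: \neg \Box (q \land (q \land (q \land \neg r))) is true.
      At w4: \neg \Box (q \land (q \land (q \land \neg r))) is true.
    So \Box \neg \Box (q \land (q \land (q \land \neg r))) is true at w0.
Satisfying worlds: none.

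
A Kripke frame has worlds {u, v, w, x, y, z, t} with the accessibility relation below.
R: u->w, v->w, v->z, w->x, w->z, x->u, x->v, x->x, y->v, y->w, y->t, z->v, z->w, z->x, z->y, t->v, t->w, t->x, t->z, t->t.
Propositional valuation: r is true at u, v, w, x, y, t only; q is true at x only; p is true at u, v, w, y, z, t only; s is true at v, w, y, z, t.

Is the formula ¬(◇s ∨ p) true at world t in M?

At t: ◇s ∨ p is true, so ¬(◇s ∨ p) is false.
  At t: ◇s is true, p is true, so ◇s ∨ p is true.
    At t: ◇s requires s at some successor in {v, w, x, z, t}.
      s holds at v, so ◇s is true at t.

No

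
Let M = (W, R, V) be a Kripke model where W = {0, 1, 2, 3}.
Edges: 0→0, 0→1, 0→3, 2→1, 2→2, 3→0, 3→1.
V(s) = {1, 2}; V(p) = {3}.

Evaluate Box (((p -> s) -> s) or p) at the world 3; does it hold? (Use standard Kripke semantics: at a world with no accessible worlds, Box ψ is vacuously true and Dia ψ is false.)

No

Recall that Box ψ holds at a world iff ψ holds at every accessible world, and Dia ψ holds iff ψ holds at some accessible world.
At 3: Box (((p -> s) -> s) or p) requires ((p -> s) -> s) or p at every successor {0, 1}.
  ((p -> s) -> s) or p fails at 0, so Box (((p -> s) -> s) or p) is false at 3.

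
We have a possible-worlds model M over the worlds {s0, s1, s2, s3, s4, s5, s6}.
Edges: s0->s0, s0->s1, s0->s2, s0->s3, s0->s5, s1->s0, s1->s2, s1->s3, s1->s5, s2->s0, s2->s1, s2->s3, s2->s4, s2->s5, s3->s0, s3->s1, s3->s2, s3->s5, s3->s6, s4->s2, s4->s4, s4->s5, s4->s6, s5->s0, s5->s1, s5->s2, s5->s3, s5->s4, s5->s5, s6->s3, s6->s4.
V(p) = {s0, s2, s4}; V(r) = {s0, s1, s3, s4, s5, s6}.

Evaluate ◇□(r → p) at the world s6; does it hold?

No

At s6: ◇□(r → p) requires □(r → p) at some successor in {s3, s4}.
  At s3: □(r → p) is false.
  At s4: □(r → p) is false.
So ◇□(r → p) is false at s6.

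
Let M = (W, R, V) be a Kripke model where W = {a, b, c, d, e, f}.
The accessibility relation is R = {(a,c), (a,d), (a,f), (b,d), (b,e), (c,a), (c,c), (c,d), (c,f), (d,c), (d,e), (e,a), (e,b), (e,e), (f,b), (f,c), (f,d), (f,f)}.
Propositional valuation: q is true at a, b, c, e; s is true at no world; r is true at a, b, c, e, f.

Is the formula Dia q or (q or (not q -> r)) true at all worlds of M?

Recall that Dia ψ holds at a world iff ψ holds at some accessible world.
Let φ = Dia q or (q or (not q -> r)). Evaluate φ at each world:
  a (successors {c, d, f}): φ is true.
  b (successors {d, e}): φ is true.
  c (successors {a, c, d, f}): φ is true.
  d (successors {c, e}): φ is true.
  e (successors {a, b, e}): φ is true.
  f (successors {b, c, d, f}): φ is true.
For instance, at f:
  At f: Dia q is true, q or (not q -> r) is true, so Dia q or (q or (not q -> r)) is true.
    At f: Dia q requires q at some successor in {b, c, d, f}.
      q holds at b, so Dia q is true at f.

Yes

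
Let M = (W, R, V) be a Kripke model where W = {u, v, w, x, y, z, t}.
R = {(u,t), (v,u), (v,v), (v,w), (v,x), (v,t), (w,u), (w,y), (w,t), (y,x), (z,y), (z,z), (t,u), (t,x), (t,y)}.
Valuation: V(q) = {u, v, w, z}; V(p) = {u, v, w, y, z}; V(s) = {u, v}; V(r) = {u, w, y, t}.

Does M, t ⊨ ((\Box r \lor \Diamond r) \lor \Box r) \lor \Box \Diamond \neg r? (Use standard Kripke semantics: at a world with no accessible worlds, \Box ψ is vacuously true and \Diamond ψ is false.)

Yes

At t: (\Box r \lor \Diamond r) \lor \Box r is true, \Box \Diamond \neg r is false, so ((\Box r \lor \Diamond r) \lor \Box r) \lor \Box \Diamond \neg r is true.
  At t: \Box r \lor \Diamond r is true, \Box r is false, so (\Box r \lor \Diamond r) \lor \Box r is true.
    At t: \Box r is false, \Diamond r is true, so \Box r \lor \Diamond r is true.
      At t: \Box r requires r at every successor {u, x, y}.
        r fails at x, so \Box r is false at t.
      At t: \Diamond r requires r at some successor in {u, x, y}.
        r holds at u, so \Diamond r is true at t.
    At t: \Box r requires r at every successor {u, x, y}.
      r fails at x, so \Box r is false at t.
  At t: \Box \Diamond \neg r requires \Diamond \neg r at every successor {u, x, y}.
    \Diamond \neg r fails at u, so \Box \Diamond \neg r is false at t.
      At u: \Diamond \neg r requires \neg r at some successor in {t}.
        At t: \neg r is false.
      So \Diamond \neg r is false at u.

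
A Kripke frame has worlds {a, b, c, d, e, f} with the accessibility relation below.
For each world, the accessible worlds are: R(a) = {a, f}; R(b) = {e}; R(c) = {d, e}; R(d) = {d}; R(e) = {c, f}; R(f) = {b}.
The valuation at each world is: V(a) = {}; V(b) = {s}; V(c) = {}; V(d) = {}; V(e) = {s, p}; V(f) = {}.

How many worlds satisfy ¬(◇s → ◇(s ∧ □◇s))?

Let φ = ¬(◇s → ◇(s ∧ □◇s)). Evaluate φ at each world:
  a (successors {a, f}): φ is false.
  b (successors {e}): φ is false.
  c (successors {d, e}): φ is false.
  d (successors {d}): φ is false.
  e (successors {c, f}): φ is false.
  f (successors {b}): φ is true.
For instance, at d:
  At d: ◇s → ◇(s ∧ □◇s) is true, so ¬(◇s → ◇(s ∧ □◇s)) is false.
    At d: ◇s is false, ◇(s ∧ □◇s) is false, so ◇s → ◇(s ∧ □◇s) is true.
      At d: ◇s requires s at some successor in {d}.
        At d: s is false.
      So ◇s is false at d.
      At d: ◇(s ∧ □◇s) requires s ∧ □◇s at some successor in {d}.
        At d: s ∧ □◇s is false.
      So ◇(s ∧ □◇s) is false at d.
Satisfying worlds: {f}

1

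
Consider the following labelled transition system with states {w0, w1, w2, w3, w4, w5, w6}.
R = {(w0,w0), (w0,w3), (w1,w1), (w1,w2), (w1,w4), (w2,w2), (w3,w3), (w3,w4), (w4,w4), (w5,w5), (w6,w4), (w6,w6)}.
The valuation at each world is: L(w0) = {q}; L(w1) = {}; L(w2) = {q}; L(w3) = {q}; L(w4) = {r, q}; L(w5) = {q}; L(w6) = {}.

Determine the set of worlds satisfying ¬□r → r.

Let φ = ¬□r → r. Evaluate φ at each world:
  w0 (successors {w0, w3}): φ is false.
  w1 (successors {w1, w2, w4}): φ is false.
  w2 (successors {w2}): φ is false.
  w3 (successors {w3, w4}): φ is false.
  w4 (successors {w4}): φ is true.
  w5 (successors {w5}): φ is false.
  w6 (successors {w4, w6}): φ is false.
For instance, at w6:
  At w6: ¬□r is true, r is false, so ¬□r → r is false.
    At w6: □r is false, so ¬□r is true.
      At w6: □r requires r at every successor {w4, w6}.
        r fails at w6, so □r is false at w6.
Satisfying worlds: {w4}

w4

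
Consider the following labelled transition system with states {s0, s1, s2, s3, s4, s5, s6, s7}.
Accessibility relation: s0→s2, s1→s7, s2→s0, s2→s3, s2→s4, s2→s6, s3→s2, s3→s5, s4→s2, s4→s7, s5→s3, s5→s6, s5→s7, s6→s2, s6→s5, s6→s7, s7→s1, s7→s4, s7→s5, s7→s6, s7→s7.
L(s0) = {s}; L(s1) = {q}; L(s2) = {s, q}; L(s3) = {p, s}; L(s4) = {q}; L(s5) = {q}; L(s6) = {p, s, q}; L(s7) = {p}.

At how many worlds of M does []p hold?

2

Let φ = []p. Evaluate φ at each world:
  s0 (successors {s2}): φ is false.
  s1 (successors {s7}): φ is true.
  s2 (successors {s0, s3, s4, s6}): φ is false.
  s3 (successors {s2, s5}): φ is false.
  s4 (successors {s2, s7}): φ is false.
  s5 (successors {s3, s6, s7}): φ is true.
  s6 (successors {s2, s5, s7}): φ is false.
  s7 (successors {s1, s4, s5, s6, s7}): φ is false.
For instance, at s6:
  At s6: []p requires p at every successor {s2, s5, s7}.
    p fails at s2, so []p is false at s6.
Satisfying worlds: {s1, s5}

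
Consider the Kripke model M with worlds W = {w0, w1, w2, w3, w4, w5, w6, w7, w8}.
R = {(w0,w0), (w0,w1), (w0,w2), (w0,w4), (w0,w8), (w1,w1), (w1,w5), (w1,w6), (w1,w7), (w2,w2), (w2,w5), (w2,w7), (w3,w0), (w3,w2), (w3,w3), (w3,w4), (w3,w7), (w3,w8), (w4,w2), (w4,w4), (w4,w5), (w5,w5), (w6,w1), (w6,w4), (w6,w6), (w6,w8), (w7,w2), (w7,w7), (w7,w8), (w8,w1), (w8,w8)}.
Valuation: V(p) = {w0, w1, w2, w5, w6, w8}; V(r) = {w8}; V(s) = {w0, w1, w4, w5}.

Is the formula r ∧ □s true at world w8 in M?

No

At w8: r is true, □s is false, so r ∧ □s is false.
  At w8: □s requires s at every successor {w1, w8}.
    s fails at w8, so □s is false at w8.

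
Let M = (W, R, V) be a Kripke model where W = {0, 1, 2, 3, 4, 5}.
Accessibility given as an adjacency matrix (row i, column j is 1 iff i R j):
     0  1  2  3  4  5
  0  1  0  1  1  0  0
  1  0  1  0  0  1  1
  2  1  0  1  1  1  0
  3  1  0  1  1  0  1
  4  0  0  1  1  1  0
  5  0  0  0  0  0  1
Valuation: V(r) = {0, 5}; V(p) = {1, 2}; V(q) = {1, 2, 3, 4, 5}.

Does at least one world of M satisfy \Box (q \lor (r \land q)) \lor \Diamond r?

Yes

Recall that \Box ψ holds at a world iff ψ holds at every accessible world, and \Diamond ψ holds iff ψ holds at some accessible world.
Let φ = \Box (q \lor (r \land q)) \lor \Diamond r. Evaluate φ at each world:
  0 (successors {0, 2, 3}): φ is true.
  1 (successors {1, 4, 5}): φ is true.
  2 (successors {0, 2, 3, 4}): φ is true.
  3 (successors {0, 2, 3, 5}): φ is true.
  4 (successors {2, 3, 4}): φ is true.
  5 (successors {5}): φ is true.
Detail at 0 (witness):
  At 0: \Box (q \lor (r \land q)) is false, \Diamond r is true, so \Box (q \lor (r \land q)) \lor \Diamond r is true.
    At 0: \Box (q \lor (r \land q)) requires q \lor (r \land q) at every successor {0, 2, 3}.
      q \lor (r \land q) fails at 0, so \Box (q \lor (r \land q)) is false at 0.
    At 0: \Diamond r requires r at some successor in {0, 2, 3}.
      r holds at 0, so \Diamond r is true at 0.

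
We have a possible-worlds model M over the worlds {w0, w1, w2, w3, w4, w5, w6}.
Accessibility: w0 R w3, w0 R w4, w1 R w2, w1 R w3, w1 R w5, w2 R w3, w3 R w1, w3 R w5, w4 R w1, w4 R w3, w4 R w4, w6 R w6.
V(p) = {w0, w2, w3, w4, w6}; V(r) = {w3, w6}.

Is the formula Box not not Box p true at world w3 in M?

No

Recall that Box ψ holds at a world iff ψ holds at every accessible world, and Dia ψ holds iff ψ holds at some accessible world.
At w3: Box not not Box p requires not not Box p at every successor {w1, w5}.
  not not Box p fails at w1, so Box not not Box p is false at w3.
    At w1: not Box p is true, so not not Box p is false.
      At w1: Box p is false, so not Box p is true.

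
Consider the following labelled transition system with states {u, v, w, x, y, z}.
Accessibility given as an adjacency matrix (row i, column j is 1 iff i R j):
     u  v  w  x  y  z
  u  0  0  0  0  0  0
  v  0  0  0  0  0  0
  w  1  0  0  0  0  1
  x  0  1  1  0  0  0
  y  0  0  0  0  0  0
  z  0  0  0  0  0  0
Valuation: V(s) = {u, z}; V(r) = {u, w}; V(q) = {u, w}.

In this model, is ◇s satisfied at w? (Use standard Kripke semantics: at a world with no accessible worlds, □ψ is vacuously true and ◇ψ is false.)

Yes

At w: ◇s requires s at some successor in {u, z}.
  s holds at u, so ◇s is true at w.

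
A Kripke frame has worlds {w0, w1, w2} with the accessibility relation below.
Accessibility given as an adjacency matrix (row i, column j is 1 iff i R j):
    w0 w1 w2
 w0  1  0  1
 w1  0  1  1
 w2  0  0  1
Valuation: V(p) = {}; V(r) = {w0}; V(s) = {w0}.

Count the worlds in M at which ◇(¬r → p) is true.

1

Let φ = ◇(¬r → p). Evaluate φ at each world:
  w0 (successors {w0, w2}): φ is true.
  w1 (successors {w1, w2}): φ is false.
  w2 (successors {w2}): φ is false.
For instance, at w0:
  At w0: ◇(¬r → p) requires ¬r → p at some successor in {w0, w2}.
    ¬r → p holds at w0, so ◇(¬r → p) is true at w0.
Satisfying worlds: {w0}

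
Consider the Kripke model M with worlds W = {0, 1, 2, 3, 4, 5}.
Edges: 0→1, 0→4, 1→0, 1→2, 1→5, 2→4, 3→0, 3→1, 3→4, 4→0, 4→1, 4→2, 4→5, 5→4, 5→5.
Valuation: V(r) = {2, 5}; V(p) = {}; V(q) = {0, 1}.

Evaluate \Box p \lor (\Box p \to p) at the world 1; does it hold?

At 1: \Box p is false, \Box p \to p is true, so \Box p \lor (\Box p \to p) is true.
  At 1: \Box p requires p at every successor {0, 2, 5}.
    p fails at 0, so \Box p is false at 1.
  At 1: \Box p is false, p is false, so \Box p \to p is true.
    At 1: \Box p requires p at every successor {0, 2, 5}.
      p fails at 0, so \Box p is false at 1.

Yes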